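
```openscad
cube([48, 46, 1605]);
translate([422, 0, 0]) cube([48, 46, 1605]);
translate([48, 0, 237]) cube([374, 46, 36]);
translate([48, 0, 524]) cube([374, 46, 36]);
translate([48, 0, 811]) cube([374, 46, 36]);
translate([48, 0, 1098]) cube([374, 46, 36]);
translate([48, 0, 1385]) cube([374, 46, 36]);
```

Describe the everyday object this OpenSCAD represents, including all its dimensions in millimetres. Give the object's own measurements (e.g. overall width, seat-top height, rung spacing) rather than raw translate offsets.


A straight ladder. Two 48×46 mm vertical rails, 1605 mm tall, stand 470 mm apart (outside-to-outside) with their front faces coplanar on the −y side. 5 rungs, each 46 mm deep and 36 mm tall, span between the inner faces of the rails, front faces flush with the rails. The lowest rung's underside is at z = 237 mm and rungs are spaced 287 mm apart (underside to underside).


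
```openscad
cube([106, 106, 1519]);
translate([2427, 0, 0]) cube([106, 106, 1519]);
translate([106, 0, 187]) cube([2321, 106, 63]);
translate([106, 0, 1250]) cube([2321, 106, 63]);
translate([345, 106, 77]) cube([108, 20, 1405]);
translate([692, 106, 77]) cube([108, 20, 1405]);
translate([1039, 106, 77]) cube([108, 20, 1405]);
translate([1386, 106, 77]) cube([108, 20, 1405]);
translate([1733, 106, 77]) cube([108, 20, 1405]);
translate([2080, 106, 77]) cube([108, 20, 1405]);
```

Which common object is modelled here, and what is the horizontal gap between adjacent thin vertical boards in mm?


A fence section. The picket gap is 239 mm.

Two posts, two rails, 6 pickets — a fence section. Span 2321 mm holds 6 pickets of 108 mm with 7 equal gaps: ⌊(2321 − 6·108) / 7⌋ = 239 mm.


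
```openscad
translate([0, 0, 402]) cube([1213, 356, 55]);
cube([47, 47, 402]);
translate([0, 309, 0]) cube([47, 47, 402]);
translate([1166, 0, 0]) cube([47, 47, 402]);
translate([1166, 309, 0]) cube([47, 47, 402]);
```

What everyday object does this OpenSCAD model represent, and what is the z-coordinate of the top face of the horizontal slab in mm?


A bench. The seat-top height is 457 mm.

A long slab on four corner posts — a bench. The slab sits at z = 402 with thickness 55, so the top is 402 + 55 = 457 mm.


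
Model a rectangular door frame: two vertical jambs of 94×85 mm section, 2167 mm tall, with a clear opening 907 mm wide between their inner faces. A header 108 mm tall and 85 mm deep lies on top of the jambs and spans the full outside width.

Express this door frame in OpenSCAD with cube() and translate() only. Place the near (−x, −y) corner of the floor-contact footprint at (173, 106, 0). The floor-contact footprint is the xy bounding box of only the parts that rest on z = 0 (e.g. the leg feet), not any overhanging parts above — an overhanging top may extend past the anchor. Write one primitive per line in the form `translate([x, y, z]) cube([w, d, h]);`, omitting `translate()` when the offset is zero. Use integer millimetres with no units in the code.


translate([173, 106, 0]) cube([94, 85, 2167]);
translate([1174, 106, 0]) cube([94, 85, 2167]);
translate([173, 106, 2167]) cube([1095, 85, 108]);


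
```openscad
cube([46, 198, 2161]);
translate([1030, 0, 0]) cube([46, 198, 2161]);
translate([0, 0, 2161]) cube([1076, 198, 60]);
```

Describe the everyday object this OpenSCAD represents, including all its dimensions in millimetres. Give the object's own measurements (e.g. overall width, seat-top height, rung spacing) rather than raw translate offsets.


A door frame. The clear opening is 984 mm wide and 2161 mm high. Two 46 mm wide jambs, 198 mm deep, stand either side of the opening from the floor to the top of the opening. A 60 mm thick head sits across the top of both jambs, spanning the full outside width of the frame.


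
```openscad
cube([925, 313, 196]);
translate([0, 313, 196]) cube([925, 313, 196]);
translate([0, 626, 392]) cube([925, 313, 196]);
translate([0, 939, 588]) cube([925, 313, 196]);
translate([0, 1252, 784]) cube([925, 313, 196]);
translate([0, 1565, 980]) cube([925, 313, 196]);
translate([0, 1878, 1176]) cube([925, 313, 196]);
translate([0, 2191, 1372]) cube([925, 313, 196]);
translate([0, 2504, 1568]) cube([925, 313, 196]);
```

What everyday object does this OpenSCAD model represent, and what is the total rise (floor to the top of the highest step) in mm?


A staircase. The total rise is 1764 mm.

9 identical blocks, each offset up and back from the previous — a staircase. Each step is 196 mm tall and there are 9 of them, so the total rise is 9 × 196 = 1764 mm.


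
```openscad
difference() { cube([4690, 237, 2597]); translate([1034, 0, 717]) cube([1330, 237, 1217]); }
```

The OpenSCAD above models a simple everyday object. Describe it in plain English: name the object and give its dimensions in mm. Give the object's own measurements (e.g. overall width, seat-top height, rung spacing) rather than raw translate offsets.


A wall 4690 mm long (x), 237 mm thick (y), 2597 mm tall, with a rectangular window opening cut through it. The opening is 1330 mm wide and 1217 mm tall; its sill is at z = 717 mm and its near (−x) edge is 1034 mm from the wall's −x end. The opening passes through the full wall thickness.


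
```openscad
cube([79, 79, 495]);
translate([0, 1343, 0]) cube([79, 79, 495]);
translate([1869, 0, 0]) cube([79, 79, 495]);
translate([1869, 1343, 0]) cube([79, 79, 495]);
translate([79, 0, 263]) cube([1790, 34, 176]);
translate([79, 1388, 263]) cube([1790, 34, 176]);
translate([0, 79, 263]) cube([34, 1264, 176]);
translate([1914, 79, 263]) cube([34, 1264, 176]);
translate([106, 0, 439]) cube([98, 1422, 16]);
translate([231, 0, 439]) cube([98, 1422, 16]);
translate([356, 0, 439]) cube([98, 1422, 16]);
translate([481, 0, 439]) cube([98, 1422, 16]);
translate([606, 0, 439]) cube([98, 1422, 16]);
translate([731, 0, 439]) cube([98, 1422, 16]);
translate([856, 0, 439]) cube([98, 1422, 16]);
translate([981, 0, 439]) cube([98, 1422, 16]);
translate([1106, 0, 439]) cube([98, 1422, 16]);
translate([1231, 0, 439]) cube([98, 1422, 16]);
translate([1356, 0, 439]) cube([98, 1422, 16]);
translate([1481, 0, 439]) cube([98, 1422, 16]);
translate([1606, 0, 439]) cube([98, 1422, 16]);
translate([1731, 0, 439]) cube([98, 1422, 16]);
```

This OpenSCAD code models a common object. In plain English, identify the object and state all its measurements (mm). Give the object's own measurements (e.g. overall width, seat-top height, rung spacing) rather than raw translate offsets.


A bed frame 1948 mm long (x) by 1422 mm wide (y). Four 79×79 mm corner posts, 495 mm tall, at the corners of the footprint. Four rails of 34 mm thickness and 176 mm height run between adjacent posts with their undersides at z = 263 mm, their outer faces flush with the outside of the frame (the two x-running rails run between the posts' inner faces; the two y-running rails run between the posts' inner faces). 14 slats, each 98 mm wide (x) and 16 mm thick, lie across the top of the two x-running rails, running the full 1422 mm width of the frame in y; along x they sit between the end posts with a 27 mm gap after the −x posts and between neighbouring slats, leaving 40 mm before the +x posts.


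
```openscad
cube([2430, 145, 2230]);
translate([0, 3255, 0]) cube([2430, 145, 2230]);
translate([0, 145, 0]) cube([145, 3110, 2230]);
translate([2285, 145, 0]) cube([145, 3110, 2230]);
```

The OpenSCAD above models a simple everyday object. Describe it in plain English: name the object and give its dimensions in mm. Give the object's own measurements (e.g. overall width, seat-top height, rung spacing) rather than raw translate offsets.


The wall frame of a small rectangular building: four walls, each 2230 mm tall and 145 mm thick, enclosing a footprint 2430 mm (x) by 3400 mm (y) outside-to-outside, with no floor or roof. The front and back walls (the −y and +y sides) span the full width; the two side walls fit between them.


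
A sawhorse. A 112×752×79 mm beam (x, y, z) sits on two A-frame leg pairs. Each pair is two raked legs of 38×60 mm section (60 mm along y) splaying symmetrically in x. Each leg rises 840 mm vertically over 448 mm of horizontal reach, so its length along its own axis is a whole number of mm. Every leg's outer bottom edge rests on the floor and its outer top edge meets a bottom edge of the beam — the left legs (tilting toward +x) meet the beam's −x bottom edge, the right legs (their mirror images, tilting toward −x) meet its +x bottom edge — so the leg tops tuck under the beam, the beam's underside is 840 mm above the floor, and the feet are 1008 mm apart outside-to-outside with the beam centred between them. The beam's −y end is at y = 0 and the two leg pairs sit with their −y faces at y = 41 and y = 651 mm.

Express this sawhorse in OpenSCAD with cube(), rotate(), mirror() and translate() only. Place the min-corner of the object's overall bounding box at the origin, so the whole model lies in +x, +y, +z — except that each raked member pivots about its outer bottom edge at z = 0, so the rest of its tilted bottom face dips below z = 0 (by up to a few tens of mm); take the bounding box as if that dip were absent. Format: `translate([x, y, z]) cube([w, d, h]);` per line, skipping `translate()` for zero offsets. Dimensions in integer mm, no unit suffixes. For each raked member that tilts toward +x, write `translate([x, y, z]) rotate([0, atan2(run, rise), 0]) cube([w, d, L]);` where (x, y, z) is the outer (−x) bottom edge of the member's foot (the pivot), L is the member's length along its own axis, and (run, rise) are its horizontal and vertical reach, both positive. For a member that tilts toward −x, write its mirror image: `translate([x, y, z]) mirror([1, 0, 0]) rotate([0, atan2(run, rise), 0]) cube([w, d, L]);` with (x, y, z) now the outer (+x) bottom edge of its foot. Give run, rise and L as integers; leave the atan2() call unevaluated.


translate([448, 0, 840]) cube([112, 752, 79]);
translate([0, 41, 0]) rotate([0, atan2(448, 840), 0]) cube([38, 60, 952]);
translate([1008, 41, 0]) mirror([1, 0, 0]) rotate([0, atan2(448, 840), 0]) cube([38, 60, 952]);
translate([0, 651, 0]) rotate([0, atan2(448, 840), 0]) cube([38, 60, 952]);
translate([1008, 651, 0]) mirror([1, 0, 0]) rotate([0, atan2(448, 840), 0]) cube([38, 60, 952]);


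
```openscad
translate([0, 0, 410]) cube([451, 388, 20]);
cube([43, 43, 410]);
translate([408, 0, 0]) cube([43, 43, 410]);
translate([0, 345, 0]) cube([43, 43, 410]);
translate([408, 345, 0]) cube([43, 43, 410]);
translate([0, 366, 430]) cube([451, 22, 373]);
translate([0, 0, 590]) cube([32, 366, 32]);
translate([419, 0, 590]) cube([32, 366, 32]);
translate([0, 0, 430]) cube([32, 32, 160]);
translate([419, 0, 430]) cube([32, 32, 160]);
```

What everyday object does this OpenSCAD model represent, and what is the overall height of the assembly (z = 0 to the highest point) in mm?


A chair. The overall height is 803 mm.

A slab on four corner posts with a tall panel at the back — a chair. The seat slab sits at z = 410 with thickness 20, and the 373 mm backrest starts at the seat top, so the overall height is 410 + 20 + 373 = 803 mm.


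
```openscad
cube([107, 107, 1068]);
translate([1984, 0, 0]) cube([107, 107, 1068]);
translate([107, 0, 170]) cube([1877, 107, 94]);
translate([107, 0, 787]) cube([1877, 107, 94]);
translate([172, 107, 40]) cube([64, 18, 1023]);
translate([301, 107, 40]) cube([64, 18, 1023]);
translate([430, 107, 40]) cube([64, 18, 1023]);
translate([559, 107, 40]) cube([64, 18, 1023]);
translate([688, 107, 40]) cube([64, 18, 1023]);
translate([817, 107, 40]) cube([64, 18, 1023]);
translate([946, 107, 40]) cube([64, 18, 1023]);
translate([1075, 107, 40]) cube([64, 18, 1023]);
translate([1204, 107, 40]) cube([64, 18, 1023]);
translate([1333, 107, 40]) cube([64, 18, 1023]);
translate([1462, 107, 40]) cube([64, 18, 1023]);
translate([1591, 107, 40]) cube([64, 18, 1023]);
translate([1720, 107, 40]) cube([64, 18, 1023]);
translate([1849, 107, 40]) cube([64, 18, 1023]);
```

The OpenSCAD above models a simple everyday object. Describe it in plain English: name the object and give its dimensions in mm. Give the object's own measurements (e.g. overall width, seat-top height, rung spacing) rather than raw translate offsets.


A fence section. Two 107×107 mm posts, 1068 mm tall, stand on the floor with a clear span of 1877 mm between their inner faces. Two horizontal rails of 107×94 mm section span the gap between the posts with their undersides at z = 170 mm and z = 787 mm, flush with the posts' −y face. 14 pickets, each 64 mm wide, 18 mm thick and 1023 mm tall, are fixed to the +y face of the rails with their bottoms at z = 40 mm, spaced across the span with a 65 mm gap after the −x post and between neighbouring pickets, with 71 mm left before the +x post.


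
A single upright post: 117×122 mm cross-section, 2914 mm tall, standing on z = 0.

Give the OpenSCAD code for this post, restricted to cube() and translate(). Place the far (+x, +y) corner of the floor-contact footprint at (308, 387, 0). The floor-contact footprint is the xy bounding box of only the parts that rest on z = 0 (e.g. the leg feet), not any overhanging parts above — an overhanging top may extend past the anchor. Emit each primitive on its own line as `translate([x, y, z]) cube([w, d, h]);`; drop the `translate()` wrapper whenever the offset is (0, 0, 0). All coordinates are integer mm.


translate([191, 265, 0]) cube([117, 122, 2914]);


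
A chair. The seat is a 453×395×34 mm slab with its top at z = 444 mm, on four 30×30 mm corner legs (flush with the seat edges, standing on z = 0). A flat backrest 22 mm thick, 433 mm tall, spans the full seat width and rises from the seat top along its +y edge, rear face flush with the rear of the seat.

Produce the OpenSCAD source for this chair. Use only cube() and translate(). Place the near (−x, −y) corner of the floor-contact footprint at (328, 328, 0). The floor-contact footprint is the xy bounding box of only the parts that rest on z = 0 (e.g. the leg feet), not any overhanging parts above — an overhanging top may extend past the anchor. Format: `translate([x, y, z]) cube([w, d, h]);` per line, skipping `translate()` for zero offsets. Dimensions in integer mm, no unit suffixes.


translate([328, 328, 410]) cube([453, 395, 34]);
translate([328, 328, 0]) cube([30, 30, 410]);
translate([751, 328, 0]) cube([30, 30, 410]);
translate([328, 693, 0]) cube([30, 30, 410]);
translate([751, 693, 0]) cube([30, 30, 410]);
translate([328, 701, 444]) cube([453, 22, 433]);


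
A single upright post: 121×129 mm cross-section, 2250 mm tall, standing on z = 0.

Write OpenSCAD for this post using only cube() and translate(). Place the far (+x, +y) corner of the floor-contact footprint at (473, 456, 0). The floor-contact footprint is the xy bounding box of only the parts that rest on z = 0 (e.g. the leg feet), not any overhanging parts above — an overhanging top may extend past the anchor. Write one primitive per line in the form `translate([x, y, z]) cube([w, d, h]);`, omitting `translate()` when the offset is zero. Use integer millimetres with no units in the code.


translate([352, 327, 0]) cube([121, 129, 2250]);


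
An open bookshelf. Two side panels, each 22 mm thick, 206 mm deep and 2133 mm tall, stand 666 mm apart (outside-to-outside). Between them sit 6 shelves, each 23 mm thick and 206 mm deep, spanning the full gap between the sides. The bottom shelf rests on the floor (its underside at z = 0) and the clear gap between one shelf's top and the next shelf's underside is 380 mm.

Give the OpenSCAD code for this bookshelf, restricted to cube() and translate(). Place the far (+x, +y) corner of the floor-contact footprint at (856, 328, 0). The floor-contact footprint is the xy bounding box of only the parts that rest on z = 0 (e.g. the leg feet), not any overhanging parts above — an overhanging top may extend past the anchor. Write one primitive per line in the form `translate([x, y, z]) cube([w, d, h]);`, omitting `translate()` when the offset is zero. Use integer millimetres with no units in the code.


translate([190, 122, 0]) cube([22, 206, 2133]);
translate([834, 122, 0]) cube([22, 206, 2133]);
translate([212, 122, 0]) cube([622, 206, 23]);
translate([212, 122, 403]) cube([622, 206, 23]);
translate([212, 122, 806]) cube([622, 206, 23]);
translate([212, 122, 1209]) cube([622, 206, 23]);
translate([212, 122, 1612]) cube([622, 206, 23]);
translate([212, 122, 2015]) cube([622, 206, 23]);


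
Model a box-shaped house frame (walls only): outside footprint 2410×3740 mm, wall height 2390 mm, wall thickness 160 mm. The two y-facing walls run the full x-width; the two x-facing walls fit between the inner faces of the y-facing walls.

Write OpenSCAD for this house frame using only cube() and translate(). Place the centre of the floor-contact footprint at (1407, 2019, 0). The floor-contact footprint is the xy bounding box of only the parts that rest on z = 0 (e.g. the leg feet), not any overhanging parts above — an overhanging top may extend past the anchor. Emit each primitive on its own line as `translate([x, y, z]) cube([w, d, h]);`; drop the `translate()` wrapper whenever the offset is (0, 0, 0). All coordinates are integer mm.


translate([202, 149, 0]) cube([2410, 160, 2390]);
translate([202, 3729, 0]) cube([2410, 160, 2390]);
translate([202, 309, 0]) cube([160, 3420, 2390]);
translate([2452, 309, 0]) cube([160, 3420, 2390]);


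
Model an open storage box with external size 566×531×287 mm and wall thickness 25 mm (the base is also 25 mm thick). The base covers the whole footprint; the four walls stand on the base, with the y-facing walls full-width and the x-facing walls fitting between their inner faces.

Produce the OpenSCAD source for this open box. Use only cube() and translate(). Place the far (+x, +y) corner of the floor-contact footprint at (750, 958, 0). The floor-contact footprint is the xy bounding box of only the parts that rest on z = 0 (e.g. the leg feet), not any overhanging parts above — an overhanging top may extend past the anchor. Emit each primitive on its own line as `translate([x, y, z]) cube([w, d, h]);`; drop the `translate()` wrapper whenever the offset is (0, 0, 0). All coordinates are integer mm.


translate([184, 427, 0]) cube([566, 531, 25]);
translate([184, 427, 25]) cube([566, 25, 262]);
translate([184, 933, 25]) cube([566, 25, 262]);
translate([184, 452, 25]) cube([25, 481, 262]);
translate([725, 452, 25]) cube([25, 481, 262]);


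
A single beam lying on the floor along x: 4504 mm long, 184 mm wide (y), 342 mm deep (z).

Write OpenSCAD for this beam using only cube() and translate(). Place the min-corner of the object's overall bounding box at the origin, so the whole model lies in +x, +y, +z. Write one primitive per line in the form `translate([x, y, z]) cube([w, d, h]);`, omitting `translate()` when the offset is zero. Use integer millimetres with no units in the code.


cube([4504, 184, 342]);


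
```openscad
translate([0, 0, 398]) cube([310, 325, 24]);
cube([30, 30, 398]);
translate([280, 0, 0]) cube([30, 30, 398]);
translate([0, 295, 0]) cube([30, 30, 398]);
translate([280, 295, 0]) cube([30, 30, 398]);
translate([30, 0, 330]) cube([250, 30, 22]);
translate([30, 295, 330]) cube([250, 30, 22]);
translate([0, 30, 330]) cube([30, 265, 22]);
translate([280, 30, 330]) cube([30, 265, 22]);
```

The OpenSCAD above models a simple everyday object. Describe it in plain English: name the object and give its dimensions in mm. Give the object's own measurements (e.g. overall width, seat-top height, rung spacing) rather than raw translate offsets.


A simple wooden stool: a rectangular seat 310 mm (x) by 325 mm (y), 24 mm thick, top face at z = 422 mm, on four square legs, each 30×30 mm in cross-section. The legs rest on z = 0, each flush with a corner of the seat. Four stretchers, 30 mm wide and 22 mm tall, connect adjacent legs with their undersides at z = 330 mm, each running between the inner faces of the legs it joins and aligned with the legs' outer faces on the other axis.


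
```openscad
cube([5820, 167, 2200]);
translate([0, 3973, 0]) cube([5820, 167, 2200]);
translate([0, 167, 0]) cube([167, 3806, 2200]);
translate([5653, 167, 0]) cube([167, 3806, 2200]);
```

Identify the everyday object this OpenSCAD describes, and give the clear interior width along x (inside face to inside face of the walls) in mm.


A house (or room) frame. The interior width is 5486 mm.

Four 2200 mm walls enclosing a rectangle with no floor or roof — a room or house frame. Outside width is 5820 mm and wall thickness is 167 mm, so the interior width is 5820 − 2 × 167 = 5486 mm.


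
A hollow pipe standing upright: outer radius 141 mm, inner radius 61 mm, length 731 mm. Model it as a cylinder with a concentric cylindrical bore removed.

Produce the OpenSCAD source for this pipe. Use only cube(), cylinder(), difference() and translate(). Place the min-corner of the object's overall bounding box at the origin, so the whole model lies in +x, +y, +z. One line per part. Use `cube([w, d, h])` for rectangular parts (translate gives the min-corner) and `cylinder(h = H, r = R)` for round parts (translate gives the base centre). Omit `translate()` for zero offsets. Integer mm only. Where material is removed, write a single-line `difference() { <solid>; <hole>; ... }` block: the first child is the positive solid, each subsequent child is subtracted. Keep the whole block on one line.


difference() { translate([141, 141, 0]) cylinder(h = 731, r = 141); translate([141, 141, 0]) cylinder(h = 731, r = 61); }


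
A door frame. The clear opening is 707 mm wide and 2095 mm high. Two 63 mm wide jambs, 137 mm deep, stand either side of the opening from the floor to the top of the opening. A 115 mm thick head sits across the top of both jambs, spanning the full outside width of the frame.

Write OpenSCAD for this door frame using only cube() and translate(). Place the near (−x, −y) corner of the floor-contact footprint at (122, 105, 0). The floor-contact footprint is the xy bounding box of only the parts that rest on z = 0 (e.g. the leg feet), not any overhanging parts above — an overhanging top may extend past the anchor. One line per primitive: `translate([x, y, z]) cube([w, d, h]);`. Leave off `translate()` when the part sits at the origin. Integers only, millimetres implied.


translate([122, 105, 0]) cube([63, 137, 2095]);
translate([892, 105, 0]) cube([63, 137, 2095]);
translate([122, 105, 2095]) cube([833, 137, 115]);


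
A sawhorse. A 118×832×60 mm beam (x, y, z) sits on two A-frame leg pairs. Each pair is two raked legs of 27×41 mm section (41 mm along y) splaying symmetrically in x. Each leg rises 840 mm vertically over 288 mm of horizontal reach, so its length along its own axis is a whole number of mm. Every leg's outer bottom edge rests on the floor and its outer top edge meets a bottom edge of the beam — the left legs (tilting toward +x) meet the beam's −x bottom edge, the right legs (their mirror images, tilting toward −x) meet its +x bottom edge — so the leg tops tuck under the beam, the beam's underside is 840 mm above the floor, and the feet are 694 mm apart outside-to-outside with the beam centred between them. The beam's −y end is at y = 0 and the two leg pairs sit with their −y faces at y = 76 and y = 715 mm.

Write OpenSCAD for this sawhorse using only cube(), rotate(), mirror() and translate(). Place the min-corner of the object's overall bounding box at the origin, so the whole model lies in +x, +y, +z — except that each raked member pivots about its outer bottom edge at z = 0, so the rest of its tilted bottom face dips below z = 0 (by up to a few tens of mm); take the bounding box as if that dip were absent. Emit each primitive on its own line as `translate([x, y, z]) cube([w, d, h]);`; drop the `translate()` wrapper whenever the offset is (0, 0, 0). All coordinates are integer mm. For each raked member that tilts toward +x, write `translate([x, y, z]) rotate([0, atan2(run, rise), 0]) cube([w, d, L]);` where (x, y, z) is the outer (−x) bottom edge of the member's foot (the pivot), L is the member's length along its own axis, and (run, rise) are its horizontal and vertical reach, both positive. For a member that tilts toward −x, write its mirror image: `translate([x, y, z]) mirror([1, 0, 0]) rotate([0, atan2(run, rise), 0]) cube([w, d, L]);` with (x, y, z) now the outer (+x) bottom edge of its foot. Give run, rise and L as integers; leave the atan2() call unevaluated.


translate([288, 0, 840]) cube([118, 832, 60]);
translate([0, 76, 0]) rotate([0, atan2(288, 840), 0]) cube([27, 41, 888]);
translate([694, 76, 0]) mirror([1, 0, 0]) rotate([0, atan2(288, 840), 0]) cube([27, 41, 888]);
translate([0, 715, 0]) rotate([0, atan2(288, 840), 0]) cube([27, 41, 888]);
translate([694, 715, 0]) mirror([1, 0, 0]) rotate([0, atan2(288, 840), 0]) cube([27, 41, 888]);


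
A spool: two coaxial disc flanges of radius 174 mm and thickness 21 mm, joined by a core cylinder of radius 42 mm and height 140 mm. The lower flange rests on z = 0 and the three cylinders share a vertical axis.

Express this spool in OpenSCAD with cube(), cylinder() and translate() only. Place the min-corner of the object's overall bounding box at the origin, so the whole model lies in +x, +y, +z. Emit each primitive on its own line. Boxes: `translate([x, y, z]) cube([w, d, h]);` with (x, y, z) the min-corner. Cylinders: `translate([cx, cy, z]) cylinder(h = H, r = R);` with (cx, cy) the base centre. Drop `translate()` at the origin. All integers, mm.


translate([174, 174, 0]) cylinder(h = 21, r = 174);
translate([174, 174, 21]) cylinder(h = 140, r = 42);
translate([174, 174, 161]) cylinder(h = 21, r = 174);


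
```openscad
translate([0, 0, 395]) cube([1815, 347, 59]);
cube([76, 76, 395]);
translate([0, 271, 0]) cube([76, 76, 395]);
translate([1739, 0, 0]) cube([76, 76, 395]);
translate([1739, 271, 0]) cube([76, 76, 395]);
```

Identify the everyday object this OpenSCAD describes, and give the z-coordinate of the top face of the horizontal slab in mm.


A bench. The seat-top height is 454 mm.

A long slab on four corner posts — a bench. The slab sits at z = 395 with thickness 59, so the top is 395 + 59 = 454 mm.


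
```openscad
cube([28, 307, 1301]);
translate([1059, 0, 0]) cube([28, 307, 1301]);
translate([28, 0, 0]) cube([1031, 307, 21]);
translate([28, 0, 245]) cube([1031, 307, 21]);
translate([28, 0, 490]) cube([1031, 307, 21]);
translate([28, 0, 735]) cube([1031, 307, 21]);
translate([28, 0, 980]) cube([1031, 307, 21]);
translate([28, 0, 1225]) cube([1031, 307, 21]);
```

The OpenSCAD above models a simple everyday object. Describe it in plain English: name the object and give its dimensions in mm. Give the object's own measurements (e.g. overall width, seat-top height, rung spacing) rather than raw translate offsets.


An open bookshelf. Two side panels, each 28 mm thick, 307 mm deep and 1301 mm tall, stand 1087 mm apart (outside-to-outside). Between them sit 6 shelves, each 21 mm thick and 307 mm deep, spanning the full gap between the sides. The bottom shelf rests on the floor (its underside at z = 0) and the clear gap between one shelf's top and the next shelf's underside is 224 mm.


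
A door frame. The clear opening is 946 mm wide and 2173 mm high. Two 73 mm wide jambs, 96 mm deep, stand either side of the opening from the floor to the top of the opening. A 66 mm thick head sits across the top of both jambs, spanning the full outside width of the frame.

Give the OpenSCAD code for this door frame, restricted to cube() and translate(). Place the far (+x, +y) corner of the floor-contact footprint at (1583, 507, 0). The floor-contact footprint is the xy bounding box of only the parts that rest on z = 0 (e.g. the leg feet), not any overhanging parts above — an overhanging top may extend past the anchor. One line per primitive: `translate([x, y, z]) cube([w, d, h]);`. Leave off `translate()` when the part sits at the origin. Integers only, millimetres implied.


translate([491, 411, 0]) cube([73, 96, 2173]);
translate([1510, 411, 0]) cube([73, 96, 2173]);
translate([491, 411, 2173]) cube([1092, 96, 66]);


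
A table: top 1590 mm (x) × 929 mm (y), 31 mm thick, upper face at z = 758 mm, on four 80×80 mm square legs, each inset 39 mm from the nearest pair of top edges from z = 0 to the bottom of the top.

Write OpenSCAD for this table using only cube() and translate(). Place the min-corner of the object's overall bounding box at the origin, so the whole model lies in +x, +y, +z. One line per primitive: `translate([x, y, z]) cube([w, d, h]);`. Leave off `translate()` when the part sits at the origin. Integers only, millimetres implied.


translate([0, 0, 727]) cube([1590, 929, 31]);
translate([39, 39, 0]) cube([80, 80, 727]);
translate([1471, 39, 0]) cube([80, 80, 727]);
translate([39, 810, 0]) cube([80, 80, 727]);
translate([1471, 810, 0]) cube([80, 80, 727]);


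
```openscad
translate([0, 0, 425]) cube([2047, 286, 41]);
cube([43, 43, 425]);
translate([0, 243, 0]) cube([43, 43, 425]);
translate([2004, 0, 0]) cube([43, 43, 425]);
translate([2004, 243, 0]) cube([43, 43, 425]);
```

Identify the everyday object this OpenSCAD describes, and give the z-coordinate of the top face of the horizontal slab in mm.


A bench. The seat-top height is 466 mm.

A long slab on four corner posts — a bench. The slab sits at z = 425 with thickness 41, so the top is 425 + 41 = 466 mm.


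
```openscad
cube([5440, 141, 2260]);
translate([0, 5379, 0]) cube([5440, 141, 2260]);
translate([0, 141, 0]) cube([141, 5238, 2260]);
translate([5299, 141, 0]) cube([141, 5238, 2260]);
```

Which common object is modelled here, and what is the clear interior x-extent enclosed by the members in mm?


A house (or room) frame. The interior width is 5158 mm.

Four 2260 mm walls enclosing a rectangle with no floor or roof — a room or house frame. Outside width is 5440 mm and wall thickness is 141 mm, so the interior width is 5440 − 2 × 141 = 5158 mm.


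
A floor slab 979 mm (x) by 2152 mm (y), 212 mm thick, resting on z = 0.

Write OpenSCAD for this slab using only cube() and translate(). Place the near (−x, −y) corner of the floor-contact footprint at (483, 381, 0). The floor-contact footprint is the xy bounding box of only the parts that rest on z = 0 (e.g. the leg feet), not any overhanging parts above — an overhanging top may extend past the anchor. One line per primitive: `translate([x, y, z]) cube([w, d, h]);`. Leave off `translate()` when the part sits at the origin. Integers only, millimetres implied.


translate([483, 381, 0]) cube([979, 2152, 212]);


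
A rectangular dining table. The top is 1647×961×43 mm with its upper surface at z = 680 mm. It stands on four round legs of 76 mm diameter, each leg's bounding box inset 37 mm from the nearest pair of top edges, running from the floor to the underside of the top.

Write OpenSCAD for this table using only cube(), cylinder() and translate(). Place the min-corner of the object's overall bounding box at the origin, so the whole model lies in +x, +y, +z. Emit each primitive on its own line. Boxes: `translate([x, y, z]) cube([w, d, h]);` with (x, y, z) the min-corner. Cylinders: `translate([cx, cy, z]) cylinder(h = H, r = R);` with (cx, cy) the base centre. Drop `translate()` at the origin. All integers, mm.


translate([0, 0, 637]) cube([1647, 961, 43]);
translate([75, 75, 0]) cylinder(h = 637, r = 38);
translate([1572, 75, 0]) cylinder(h = 637, r = 38);
translate([75, 886, 0]) cylinder(h = 637, r = 38);
translate([1572, 886, 0]) cylinder(h = 637, r = 38);


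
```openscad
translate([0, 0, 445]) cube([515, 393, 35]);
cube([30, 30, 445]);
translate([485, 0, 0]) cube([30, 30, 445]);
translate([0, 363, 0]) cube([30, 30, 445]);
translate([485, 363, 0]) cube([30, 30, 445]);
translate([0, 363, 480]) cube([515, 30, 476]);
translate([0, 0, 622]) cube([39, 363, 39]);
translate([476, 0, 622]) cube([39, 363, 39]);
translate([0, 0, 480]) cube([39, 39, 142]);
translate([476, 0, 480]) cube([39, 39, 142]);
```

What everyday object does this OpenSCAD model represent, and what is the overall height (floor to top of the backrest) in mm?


A chair. The overall height is 956 mm.

A slab on four corner posts with a tall panel at the back — a chair. The seat slab sits at z = 445 with thickness 35, and the 476 mm backrest starts at the seat top, so the overall height is 445 + 35 + 476 = 956 mm.


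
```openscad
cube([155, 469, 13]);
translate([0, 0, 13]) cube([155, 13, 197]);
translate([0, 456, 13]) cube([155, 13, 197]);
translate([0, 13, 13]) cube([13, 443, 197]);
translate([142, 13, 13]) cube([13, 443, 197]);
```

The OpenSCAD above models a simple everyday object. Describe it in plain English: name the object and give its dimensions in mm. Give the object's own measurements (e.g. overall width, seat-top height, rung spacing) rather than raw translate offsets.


An open-topped rectangular box: outside dimensions 155×469×210 mm, with a uniform wall and base thickness of 13 mm. The base is a full 155×469 slab on the floor; four walls sit on top of the base. The front and back walls (the −y and +y sides) span the full width; the two side walls fit between them.


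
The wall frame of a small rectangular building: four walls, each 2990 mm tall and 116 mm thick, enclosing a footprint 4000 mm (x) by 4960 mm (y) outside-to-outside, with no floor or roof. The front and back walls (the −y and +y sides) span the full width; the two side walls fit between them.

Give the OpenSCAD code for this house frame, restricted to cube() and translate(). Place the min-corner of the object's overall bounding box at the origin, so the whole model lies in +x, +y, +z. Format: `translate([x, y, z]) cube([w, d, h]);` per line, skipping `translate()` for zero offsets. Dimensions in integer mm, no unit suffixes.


cube([4000, 116, 2990]);
translate([0, 4844, 0]) cube([4000, 116, 2990]);
translate([0, 116, 0]) cube([116, 4728, 2990]);
translate([3884, 116, 0]) cube([116, 4728, 2990]);


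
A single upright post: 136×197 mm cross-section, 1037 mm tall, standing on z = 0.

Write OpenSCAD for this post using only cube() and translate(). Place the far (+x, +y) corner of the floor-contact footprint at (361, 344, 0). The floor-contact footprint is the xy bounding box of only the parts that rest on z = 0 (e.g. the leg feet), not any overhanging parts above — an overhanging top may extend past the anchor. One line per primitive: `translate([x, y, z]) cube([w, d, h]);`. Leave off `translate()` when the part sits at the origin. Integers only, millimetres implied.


translate([225, 147, 0]) cube([136, 197, 1037]);


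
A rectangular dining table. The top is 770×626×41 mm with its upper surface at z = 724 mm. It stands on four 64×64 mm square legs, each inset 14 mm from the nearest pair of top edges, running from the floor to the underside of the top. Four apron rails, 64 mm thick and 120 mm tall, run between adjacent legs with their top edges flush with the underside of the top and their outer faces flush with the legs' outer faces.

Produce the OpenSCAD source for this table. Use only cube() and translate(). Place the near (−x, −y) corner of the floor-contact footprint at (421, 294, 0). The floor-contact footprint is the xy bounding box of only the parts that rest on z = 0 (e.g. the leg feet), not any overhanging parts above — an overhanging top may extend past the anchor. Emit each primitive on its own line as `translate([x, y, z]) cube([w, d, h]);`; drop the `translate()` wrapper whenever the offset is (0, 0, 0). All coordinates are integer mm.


translate([407, 280, 683]) cube([770, 626, 41]);
translate([421, 294, 0]) cube([64, 64, 683]);
translate([1099, 294, 0]) cube([64, 64, 683]);
translate([421, 828, 0]) cube([64, 64, 683]);
translate([1099, 828, 0]) cube([64, 64, 683]);
translate([485, 294, 563]) cube([614, 64, 120]);
translate([485, 828, 563]) cube([614, 64, 120]);
translate([421, 358, 563]) cube([64, 470, 120]);
translate([1099, 358, 563]) cube([64, 470, 120]);


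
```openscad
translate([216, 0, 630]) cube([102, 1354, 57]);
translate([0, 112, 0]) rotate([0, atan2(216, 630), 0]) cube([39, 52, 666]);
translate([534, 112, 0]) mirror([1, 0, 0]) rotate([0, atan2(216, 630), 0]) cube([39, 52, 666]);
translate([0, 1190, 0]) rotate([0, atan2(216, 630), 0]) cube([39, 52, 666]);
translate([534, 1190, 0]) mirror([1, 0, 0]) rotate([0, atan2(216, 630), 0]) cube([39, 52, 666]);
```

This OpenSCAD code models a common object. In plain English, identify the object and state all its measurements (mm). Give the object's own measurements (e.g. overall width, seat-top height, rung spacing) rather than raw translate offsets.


A sawhorse. A 102×1354×57 mm beam (x, y, z) sits on two A-frame leg pairs. Each pair is two raked legs of 39×52 mm section (52 mm along y) splaying symmetrically in x. Each leg rises 630 mm vertically over 216 mm of horizontal reach and is 666 mm long along its own axis. Every leg's outer bottom edge rests on the floor and its outer top edge meets a bottom edge of the beam — the left legs (tilting toward +x) meet the beam's −x bottom edge, the right legs (their mirror images, tilting toward −x) meet its +x bottom edge — so the leg tops tuck under the beam, the beam's underside is 630 mm above the floor, and the feet are 534 mm apart outside-to-outside with the beam centred between them. The two leg pairs are set in 112 mm from either end of the beam.


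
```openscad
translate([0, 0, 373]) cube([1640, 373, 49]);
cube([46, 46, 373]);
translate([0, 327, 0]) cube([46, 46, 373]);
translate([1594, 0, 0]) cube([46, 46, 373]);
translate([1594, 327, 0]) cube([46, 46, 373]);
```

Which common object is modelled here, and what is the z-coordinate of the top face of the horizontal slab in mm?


A bench. The seat-top height is 422 mm.

A long slab on four corner posts — a bench. The slab sits at z = 373 with thickness 49, so the top is 373 + 49 = 422 mm.


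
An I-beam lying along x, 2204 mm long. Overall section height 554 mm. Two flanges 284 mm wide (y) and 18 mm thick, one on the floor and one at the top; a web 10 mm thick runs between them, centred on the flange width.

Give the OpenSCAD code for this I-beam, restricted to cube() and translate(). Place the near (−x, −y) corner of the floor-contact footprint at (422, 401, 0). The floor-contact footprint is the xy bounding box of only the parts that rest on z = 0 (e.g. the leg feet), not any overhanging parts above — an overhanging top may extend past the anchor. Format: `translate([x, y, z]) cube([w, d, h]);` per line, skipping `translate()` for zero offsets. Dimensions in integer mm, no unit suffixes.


translate([422, 401, 0]) cube([2204, 284, 18]);
translate([422, 538, 18]) cube([2204, 10, 518]);
translate([422, 401, 536]) cube([2204, 284, 18]);


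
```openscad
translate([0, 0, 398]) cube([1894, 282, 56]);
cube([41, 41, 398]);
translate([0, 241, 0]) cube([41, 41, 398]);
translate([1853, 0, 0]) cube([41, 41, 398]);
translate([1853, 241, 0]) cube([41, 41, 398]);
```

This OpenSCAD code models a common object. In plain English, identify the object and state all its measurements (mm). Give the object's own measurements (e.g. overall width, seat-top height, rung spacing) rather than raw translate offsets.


A bench: a 1894×282 mm seat slab, 56 mm thick, top at z = 454 mm, on four 41×41 mm square legs flush with the seat corners and standing on z = 0.


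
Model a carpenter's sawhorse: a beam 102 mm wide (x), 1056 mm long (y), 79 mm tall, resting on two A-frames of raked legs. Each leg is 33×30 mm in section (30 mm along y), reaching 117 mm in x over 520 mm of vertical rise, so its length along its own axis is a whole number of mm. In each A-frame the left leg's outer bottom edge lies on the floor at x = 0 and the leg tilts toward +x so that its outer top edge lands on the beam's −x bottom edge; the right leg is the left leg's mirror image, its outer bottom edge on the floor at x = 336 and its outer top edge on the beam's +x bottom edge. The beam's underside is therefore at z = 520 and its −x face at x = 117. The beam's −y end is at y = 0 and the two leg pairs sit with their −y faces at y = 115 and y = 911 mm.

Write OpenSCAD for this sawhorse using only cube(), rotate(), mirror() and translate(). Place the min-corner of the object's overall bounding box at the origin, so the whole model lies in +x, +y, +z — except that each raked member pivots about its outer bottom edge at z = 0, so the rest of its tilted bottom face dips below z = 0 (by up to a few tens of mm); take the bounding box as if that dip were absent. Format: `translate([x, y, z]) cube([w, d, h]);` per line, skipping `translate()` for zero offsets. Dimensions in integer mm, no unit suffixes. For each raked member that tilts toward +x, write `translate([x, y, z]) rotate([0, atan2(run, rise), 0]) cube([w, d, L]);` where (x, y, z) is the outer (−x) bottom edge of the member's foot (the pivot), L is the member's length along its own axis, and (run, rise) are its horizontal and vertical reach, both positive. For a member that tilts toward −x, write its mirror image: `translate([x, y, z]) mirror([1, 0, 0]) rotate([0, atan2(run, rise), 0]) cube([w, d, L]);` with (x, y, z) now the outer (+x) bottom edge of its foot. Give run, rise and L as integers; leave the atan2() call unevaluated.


translate([117, 0, 520]) cube([102, 1056, 79]);
translate([0, 115, 0]) rotate([0, atan2(117, 520), 0]) cube([33, 30, 533]);
translate([336, 115, 0]) mirror([1, 0, 0]) rotate([0, atan2(117, 520), 0]) cube([33, 30, 533]);
translate([0, 911, 0]) rotate([0, atan2(117, 520), 0]) cube([33, 30, 533]);
translate([336, 911, 0]) mirror([1, 0, 0]) rotate([0, atan2(117, 520), 0]) cube([33, 30, 533]);
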